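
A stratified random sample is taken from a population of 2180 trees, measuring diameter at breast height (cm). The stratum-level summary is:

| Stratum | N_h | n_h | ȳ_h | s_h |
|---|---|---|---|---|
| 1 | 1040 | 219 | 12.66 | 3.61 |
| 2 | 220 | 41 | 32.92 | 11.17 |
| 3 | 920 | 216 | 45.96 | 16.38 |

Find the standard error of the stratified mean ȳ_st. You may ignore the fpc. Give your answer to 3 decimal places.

V̂(ȳ_st) = Σ W_h² s_h²/n_h, with W_h = N_h/N and N = 2180:
  stratum 1: (1040/2180)²·3.61²/219 = 0.0135433
  stratum 2: (220/2180)²·11.17²/41 = 0.0309924
  stratum 3: (920/2180)²·16.38²/216 = 0.221226
V̂(ȳ_st) = 0.265762
SE(ȳ_st) = √0.265762 = 0.515521

SE(ȳ_st) ≈ 0.516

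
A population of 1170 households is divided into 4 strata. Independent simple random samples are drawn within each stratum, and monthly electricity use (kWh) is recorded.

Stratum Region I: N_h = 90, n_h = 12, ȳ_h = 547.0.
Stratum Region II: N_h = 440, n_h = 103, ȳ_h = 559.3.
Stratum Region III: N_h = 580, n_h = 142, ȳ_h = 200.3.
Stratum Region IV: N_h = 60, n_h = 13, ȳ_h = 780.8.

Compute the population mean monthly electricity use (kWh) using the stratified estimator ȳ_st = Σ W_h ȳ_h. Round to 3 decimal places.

ȳ_st ≈ 391.747

N = Σ N_h = 1170. Stratum weights W_h = N_h/N.
ȳ_st = (90·547.0 + 440·559.3 + 580·200.3 + 60·780.8) / 1170 = 391.74701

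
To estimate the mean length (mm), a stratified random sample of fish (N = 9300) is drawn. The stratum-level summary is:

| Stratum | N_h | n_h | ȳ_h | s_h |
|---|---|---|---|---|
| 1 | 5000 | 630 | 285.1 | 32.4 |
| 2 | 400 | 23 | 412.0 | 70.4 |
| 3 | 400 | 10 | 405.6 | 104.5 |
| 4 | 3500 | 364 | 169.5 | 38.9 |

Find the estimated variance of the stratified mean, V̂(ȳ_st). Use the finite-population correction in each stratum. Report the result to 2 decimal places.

V̂(ȳ_st) = Σ W_h² (1 − n_h/N_h) s_h²/n_h, with W_h = N_h/N and N = 9300:
  stratum 1: (5000/9300)²·(1 − 630/5000)·32.4²/630 = 0.420954
  stratum 2: (400/9300)²·(1 − 23/400)·70.4²/23 = 0.37571
  stratum 3: (400/9300)²·(1 − 10/400)·104.5²/10 = 1.96966
  stratum 4: (3500/9300)²·(1 − 364/3500)·38.9²/364 = 0.527565
V̂(ȳ_st) = 3.29389

V̂(ȳ_st) ≈ 3.29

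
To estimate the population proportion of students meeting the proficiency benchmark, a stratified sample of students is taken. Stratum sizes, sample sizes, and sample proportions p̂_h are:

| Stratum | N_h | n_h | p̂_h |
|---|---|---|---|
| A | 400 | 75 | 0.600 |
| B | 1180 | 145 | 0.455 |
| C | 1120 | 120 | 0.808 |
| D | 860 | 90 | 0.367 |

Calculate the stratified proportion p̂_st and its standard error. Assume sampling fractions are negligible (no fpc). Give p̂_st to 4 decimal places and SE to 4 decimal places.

N = 3560; stratum weights W_h = N_h/N.
p̂_st = Σ W_h p̂_h = (400·0.600 + 1180·0.455 + 1120·0.808 + 860·0.367)/3560 = 0.56109
V̂(p̂_st) = Σ W_h² p̂_h(1−p̂_h)/(n_h−1):
  stratum A: (400/3560)²·0.600·0.400/74 = 4.09449e-05
  stratum B: (1180/3560)²·0.455·0.545/144 = 0.000189195
  stratum C: (1120/3560)²·0.808·0.192/119 = 0.000129033
  stratum D: (860/3560)²·0.367·0.633/89 = 0.000152327
V̂(p̂_st) = 0.0005115; SE = √V̂ = 0.0226164

p̂_st ≈ 0.5611, SE ≈ 0.0226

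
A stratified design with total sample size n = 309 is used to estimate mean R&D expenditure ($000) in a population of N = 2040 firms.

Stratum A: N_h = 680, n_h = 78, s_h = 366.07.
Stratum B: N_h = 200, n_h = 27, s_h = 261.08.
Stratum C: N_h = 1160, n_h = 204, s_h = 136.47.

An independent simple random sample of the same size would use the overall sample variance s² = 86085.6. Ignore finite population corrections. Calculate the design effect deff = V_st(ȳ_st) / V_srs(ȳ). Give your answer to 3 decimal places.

deff ≈ 0.878

V̂(ȳ_st) = Σ W_h² s_h²/n_h, with W_h = N_h/N and N = 2040:
  stratum A: (680/2040)²·366.07²/78 = 190.894
  stratum B: (200/2040)²·261.08²/27 = 24.2652
  stratum C: (1160/2040)²·136.47²/204 = 29.5189
V_st = 244.678
V_srs = s²/n = 86085.6/309 = 278.594
deff = V_st / V_srs = 244.678/278.594 = 0.8783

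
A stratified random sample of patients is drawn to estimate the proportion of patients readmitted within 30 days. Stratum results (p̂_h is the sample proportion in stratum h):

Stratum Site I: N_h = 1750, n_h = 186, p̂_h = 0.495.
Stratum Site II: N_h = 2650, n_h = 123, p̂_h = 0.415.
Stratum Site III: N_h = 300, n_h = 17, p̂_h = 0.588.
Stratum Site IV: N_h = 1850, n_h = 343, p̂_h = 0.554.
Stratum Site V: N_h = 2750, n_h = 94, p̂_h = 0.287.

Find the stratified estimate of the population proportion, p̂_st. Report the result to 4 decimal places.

p̂_st ≈ 0.4254

N = 9300; stratum weights W_h = N_h/N.
p̂_st = Σ W_h p̂_h = (1750·0.495 + 2650·0.415 + 300·0.588 + 1850·0.554 + 2750·0.287)/9300 = 0.42544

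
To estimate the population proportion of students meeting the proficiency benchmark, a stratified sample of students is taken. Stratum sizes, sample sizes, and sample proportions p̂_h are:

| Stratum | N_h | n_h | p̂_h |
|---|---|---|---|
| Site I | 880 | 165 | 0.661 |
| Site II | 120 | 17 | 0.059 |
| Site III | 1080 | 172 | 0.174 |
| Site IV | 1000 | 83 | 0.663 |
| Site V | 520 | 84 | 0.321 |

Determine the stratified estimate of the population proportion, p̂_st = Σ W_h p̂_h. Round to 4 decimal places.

N = 3600; stratum weights W_h = N_h/N.
p̂_st = Σ W_h p̂_h = (880·0.661 + 120·0.059 + 1080·0.174 + 1000·0.663 + 520·0.321)/3600 = 0.44628

p̂_st ≈ 0.4463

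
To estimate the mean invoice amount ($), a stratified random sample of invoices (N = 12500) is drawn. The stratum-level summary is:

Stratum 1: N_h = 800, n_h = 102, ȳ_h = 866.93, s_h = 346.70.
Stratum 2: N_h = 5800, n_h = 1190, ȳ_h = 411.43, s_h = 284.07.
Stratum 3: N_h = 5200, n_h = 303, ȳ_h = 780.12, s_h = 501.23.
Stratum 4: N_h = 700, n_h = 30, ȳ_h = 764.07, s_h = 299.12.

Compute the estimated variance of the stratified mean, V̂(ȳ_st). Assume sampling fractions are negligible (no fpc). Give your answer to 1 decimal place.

V̂(ȳ_st) ≈ 172.3

V̂(ȳ_st) = Σ W_h² s_h²/n_h, with W_h = N_h/N and N = 12500:
  stratum 1: (800/12500)²·346.70²/102 = 4.82689
  stratum 2: (5800/12500)²·284.07²/1190 = 14.5996
  stratum 3: (5200/12500)²·501.23²/303 = 143.489
  stratum 4: (700/12500)²·299.12²/30 = 9.35289
V̂(ȳ_st) = 172.268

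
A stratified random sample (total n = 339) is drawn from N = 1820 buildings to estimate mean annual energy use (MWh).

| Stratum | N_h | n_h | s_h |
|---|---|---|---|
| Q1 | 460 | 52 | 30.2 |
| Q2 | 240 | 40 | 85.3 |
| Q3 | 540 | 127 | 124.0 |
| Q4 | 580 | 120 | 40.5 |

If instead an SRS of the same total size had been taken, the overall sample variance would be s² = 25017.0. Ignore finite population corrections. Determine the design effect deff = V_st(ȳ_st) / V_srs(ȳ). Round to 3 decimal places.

deff ≈ 0.221

V̂(ȳ_st) = Σ W_h² s_h²/n_h, with W_h = N_h/N and N = 1820:
  stratum Q1: (460/1820)²·30.2²/52 = 1.12043
  stratum Q2: (240/1820)²·85.3²/40 = 3.16314
  stratum Q3: (540/1820)²·124.0²/127 = 10.6582
  stratum Q4: (580/1820)²·40.5²/120 = 1.38817
V_st = 16.3299
V_srs = s²/n = 25017.0/339 = 73.7965
deff = V_st / V_srs = 16.3299/73.7965 = 0.2213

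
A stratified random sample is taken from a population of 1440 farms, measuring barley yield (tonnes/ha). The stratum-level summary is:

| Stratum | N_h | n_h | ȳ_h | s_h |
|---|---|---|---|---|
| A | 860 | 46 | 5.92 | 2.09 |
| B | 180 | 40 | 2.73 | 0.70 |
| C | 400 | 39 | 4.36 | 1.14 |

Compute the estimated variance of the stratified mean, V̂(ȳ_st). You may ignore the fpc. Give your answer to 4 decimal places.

V̂(ȳ_st) = Σ W_h² s_h²/n_h, with W_h = N_h/N and N = 1440:
  stratum A: (860/1440)²·2.09²/46 = 0.0338693
  stratum B: (180/1440)²·0.70²/40 = 0.000191406
  stratum C: (400/1440)²·1.14²/39 = 0.00257123
V̂(ȳ_st) = 0.036632

V̂(ȳ_st) ≈ 0.0366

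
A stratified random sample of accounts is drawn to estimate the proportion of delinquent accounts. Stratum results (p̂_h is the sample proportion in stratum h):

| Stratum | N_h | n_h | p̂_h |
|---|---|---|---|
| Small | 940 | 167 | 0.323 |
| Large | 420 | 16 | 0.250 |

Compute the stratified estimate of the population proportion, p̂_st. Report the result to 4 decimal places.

N = 1360; stratum weights W_h = N_h/N.
p̂_st = Σ W_h p̂_h = (940·0.323 + 420·0.250)/1360 = 0.30046

p̂_st ≈ 0.3005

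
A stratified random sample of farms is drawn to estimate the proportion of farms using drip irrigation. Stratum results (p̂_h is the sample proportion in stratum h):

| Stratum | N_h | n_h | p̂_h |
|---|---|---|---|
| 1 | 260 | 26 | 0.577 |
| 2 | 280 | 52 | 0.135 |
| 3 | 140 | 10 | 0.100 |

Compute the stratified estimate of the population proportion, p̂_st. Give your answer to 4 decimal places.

p̂_st ≈ 0.2968

N = 680; stratum weights W_h = N_h/N.
p̂_st = Σ W_h p̂_h = (260·0.577 + 280·0.135 + 140·0.100)/680 = 0.29679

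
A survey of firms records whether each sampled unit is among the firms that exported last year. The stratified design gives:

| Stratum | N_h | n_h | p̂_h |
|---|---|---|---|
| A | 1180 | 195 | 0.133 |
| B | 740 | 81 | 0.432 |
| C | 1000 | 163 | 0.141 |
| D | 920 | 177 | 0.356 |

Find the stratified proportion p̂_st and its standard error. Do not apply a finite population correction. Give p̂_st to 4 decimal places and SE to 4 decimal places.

p̂_st ≈ 0.2461, SE ≈ 0.0172

N = 3840; stratum weights W_h = N_h/N.
p̂_st = Σ W_h p̂_h = (1180·0.133 + 740·0.432 + 1000·0.141 + 920·0.356)/3840 = 0.24613
V̂(p̂_st) = Σ W_h² p̂_h(1−p̂_h)/(n_h−1):
  stratum A: (1180/3840)²·0.133·0.867/194 = 5.61268e-05
  stratum B: (740/3840)²·0.432·0.568/80 = 0.000113905
  stratum C: (1000/3840)²·0.141·0.859/162 = 5.07031e-05
  stratum D: (920/3840)²·0.356·0.644/176 = 7.47716e-05
V̂(p̂_st) = 0.000295507; SE = √V̂ = 0.0171903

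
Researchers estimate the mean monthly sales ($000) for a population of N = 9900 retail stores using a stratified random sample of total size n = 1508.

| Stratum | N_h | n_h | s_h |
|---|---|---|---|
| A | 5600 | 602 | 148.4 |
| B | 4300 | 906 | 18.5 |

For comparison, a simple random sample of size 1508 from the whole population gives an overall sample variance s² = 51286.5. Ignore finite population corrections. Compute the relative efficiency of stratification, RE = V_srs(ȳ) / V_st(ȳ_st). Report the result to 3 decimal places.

RE ≈ 2.888

V̂(ȳ_st) = Σ W_h² s_h²/n_h, with W_h = N_h/N and N = 9900:
  stratum A: (5600/9900)²·148.4²/602 = 11.7051
  stratum B: (4300/9900)²·18.5²/906 = 0.0712659
V_st = 11.7764
V_srs = s²/n = 51286.5/1508 = 34.0096
Relative efficiency = V_srs / V_st = 34.0096/11.7764 = 2.8879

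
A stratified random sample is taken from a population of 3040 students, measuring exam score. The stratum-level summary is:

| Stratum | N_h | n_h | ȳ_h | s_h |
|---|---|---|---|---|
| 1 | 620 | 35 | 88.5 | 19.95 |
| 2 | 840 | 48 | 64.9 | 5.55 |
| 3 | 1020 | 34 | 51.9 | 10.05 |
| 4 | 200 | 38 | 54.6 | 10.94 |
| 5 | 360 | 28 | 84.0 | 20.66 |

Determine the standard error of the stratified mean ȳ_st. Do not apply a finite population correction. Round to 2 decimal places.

V̂(ȳ_st) = Σ W_h² s_h²/n_h, with W_h = N_h/N and N = 3040:
  stratum 1: (620/3040)²·19.95²/35 = 0.472992
  stratum 2: (840/3040)²·5.55²/48 = 0.0489955
  stratum 3: (1020/3040)²·10.05²/34 = 0.334431
  stratum 4: (200/3040)²·10.94²/38 = 0.0136321
  stratum 5: (360/3040)²·20.66²/28 = 0.213777
V̂(ȳ_st) = 1.08383
SE(ȳ_st) = √1.08383 = 1.04107

SE(ȳ_st) ≈ 1.04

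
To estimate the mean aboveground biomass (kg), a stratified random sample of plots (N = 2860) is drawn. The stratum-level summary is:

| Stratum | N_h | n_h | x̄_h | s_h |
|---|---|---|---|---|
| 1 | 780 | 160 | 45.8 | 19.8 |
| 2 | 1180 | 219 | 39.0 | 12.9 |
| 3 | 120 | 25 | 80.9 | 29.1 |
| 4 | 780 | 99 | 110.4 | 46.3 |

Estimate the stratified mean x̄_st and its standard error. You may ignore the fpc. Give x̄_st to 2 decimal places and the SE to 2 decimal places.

x̄_st = Σ W_h x̄_h = (780·45.8 + 1180·39.0 + 120·80.9 + 780·110.4)/2860 = 62.08531
V̂(x̄_st) = Σ W_h² s_h²/n_h, with W_h = N_h/N and N = 2860:
  stratum 1: (780/2860)²·19.8²/160 = 0.18225
  stratum 2: (1180/2860)²·12.9²/219 = 0.12935
  stratum 3: (120/2860)²·29.1²/25 = 0.0596316
  stratum 4: (780/2860)²·46.3²/99 = 1.61059
V̂(x̄_st) = 1.98182
SE(x̄_st) = √1.98182 = 1.40777

x̄_st ≈ 62.09, SE ≈ 1.41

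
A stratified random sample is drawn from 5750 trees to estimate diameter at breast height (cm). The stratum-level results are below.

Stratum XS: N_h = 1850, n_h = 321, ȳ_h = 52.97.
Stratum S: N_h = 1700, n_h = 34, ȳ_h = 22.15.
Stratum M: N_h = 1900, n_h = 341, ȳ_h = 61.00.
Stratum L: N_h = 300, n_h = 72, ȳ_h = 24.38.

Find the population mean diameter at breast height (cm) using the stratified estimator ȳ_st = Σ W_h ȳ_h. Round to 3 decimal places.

ȳ_st ≈ 45.020

N = Σ N_h = 5750. Stratum weights W_h = N_h/N.
ȳ_st = (1850·52.97 + 1700·22.15 + 1900·61.00 + 300·24.38) / 5750 = 45.01974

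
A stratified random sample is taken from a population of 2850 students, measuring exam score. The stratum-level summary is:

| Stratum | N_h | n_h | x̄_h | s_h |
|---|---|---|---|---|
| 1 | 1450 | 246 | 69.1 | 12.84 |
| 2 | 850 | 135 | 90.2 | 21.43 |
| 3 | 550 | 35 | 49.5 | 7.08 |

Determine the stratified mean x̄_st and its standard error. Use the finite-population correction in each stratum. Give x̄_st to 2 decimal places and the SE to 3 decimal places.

x̄_st ≈ 71.61, SE ≈ 0.670

x̄_st = Σ W_h x̄_h = (1450·69.1 + 850·90.2 + 550·49.5)/2850 = 71.61053
V̂(x̄_st) = Σ W_h² (1 − n_h/N_h) s_h²/n_h, with W_h = N_h/N and N = 2850:
  stratum 1: (1450/2850)²·(1 − 246/1450)·12.84²/246 = 0.144046
  stratum 2: (850/2850)²·(1 − 135/850)·21.43²/135 = 0.254534
  stratum 3: (550/2850)²·(1 − 35/550)·7.08²/35 = 0.0499435
V̂(x̄_st) = 0.448523
SE(x̄_st) = √0.448523 = 0.669719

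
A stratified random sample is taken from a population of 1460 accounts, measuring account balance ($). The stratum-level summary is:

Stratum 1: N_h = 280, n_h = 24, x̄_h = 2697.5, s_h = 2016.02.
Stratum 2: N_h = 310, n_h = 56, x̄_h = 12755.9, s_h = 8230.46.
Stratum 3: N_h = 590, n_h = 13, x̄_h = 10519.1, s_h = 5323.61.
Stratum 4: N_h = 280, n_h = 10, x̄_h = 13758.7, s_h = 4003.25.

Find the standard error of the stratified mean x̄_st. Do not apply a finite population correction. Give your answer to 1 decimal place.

V̂(x̄_st) = Σ W_h² s_h²/n_h, with W_h = N_h/N and N = 1460:
  stratum 1: (280/1460)²·2016.02²/24 = 6228.58
  stratum 2: (310/1460)²·8230.46²/56 = 54535.3
  stratum 3: (590/1460)²·5323.61²/13 = 356014
  stratum 4: (280/1460)²·4003.25²/10 = 58943.5
V̂(x̄_st) = 475722
SE(x̄_st) = √475722 = 689.726

SE(x̄_st) ≈ 689.7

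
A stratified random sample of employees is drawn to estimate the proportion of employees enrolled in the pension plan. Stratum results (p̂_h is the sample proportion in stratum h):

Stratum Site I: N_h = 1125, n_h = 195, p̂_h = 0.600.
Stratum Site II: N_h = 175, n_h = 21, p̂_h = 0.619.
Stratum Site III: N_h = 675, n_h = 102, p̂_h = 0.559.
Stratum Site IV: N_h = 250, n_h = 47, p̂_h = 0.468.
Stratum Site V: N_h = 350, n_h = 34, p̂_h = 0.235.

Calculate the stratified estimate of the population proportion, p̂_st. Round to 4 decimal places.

p̂_st ≈ 0.5281

N = 2575; stratum weights W_h = N_h/N.
p̂_st = Σ W_h p̂_h = (1125·0.600 + 175·0.619 + 675·0.559 + 250·0.468 + 350·0.235)/2575 = 0.52812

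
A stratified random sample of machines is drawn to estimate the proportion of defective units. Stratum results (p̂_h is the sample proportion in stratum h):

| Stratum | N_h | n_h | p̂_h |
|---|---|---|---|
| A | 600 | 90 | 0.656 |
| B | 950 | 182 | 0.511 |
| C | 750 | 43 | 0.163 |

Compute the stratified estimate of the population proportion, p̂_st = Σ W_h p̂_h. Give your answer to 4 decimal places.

p̂_st ≈ 0.4353

N = 2300; stratum weights W_h = N_h/N.
p̂_st = Σ W_h p̂_h = (600·0.656 + 950·0.511 + 750·0.163)/2300 = 0.43535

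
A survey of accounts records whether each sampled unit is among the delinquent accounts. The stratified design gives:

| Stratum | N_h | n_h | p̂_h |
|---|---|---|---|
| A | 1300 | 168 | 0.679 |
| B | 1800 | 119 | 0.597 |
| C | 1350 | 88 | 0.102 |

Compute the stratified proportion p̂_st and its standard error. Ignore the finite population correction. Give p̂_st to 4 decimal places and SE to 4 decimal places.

N = 4450; stratum weights W_h = N_h/N.
p̂_st = Σ W_h p̂_h = (1300·0.679 + 1800·0.597 + 1350·0.102)/4450 = 0.47079
V̂(p̂_st) = Σ W_h² p̂_h(1−p̂_h)/(n_h−1):
  stratum A: (1300/4450)²·0.679·0.321/167 = 0.000111385
  stratum B: (1800/4450)²·0.597·0.403/118 = 0.000333597
  stratum C: (1350/4450)²·0.102·0.898/87 = 9.68958e-05
V̂(p̂_st) = 0.000541877; SE = √V̂ = 0.0232783

p̂_st ≈ 0.4708, SE ≈ 0.0233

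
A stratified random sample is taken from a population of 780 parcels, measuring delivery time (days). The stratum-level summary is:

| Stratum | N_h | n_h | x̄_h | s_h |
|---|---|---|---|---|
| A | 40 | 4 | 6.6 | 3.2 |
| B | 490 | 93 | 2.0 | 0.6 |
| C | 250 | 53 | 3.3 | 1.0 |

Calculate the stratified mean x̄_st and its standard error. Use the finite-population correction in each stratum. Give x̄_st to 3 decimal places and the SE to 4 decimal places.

x̄_st = Σ W_h x̄_h = (40·6.6 + 490·2.0 + 250·3.3)/780 = 2.65256
V̂(x̄_st) = Σ W_h² (1 − n_h/N_h) s_h²/n_h, with W_h = N_h/N and N = 780:
  stratum A: (40/780)²·(1 − 4/40)·3.2²/4 = 0.00605917
  stratum B: (490/780)²·(1 − 93/490)·0.6²/93 = 0.0012377
  stratum C: (250/780)²·(1 − 53/250)·1.0²/53 = 0.00152736
V̂(x̄_st) = 0.00882424
SE(x̄_st) = √0.00882424 = 0.0939374

x̄_st ≈ 2.653, SE ≈ 0.0939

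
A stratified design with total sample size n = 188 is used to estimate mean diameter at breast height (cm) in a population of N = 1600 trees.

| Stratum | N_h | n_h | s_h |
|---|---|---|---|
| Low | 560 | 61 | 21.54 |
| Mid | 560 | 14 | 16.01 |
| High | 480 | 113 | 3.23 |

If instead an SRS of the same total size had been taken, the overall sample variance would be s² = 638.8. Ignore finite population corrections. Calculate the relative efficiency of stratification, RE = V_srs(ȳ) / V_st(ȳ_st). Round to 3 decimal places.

RE ≈ 1.068

V̂(ȳ_st) = Σ W_h² s_h²/n_h, with W_h = N_h/N and N = 1600:
  stratum Low: (560/1600)²·21.54²/61 = 0.931746
  stratum Mid: (560/1600)²·16.01²/14 = 2.2428
  stratum High: (480/1600)²·3.23²/113 = 0.00830939
V_st = 3.18286
V_srs = s²/n = 638.8/188 = 3.39787
Relative efficiency = V_srs / V_st = 3.39787/3.18286 = 1.0676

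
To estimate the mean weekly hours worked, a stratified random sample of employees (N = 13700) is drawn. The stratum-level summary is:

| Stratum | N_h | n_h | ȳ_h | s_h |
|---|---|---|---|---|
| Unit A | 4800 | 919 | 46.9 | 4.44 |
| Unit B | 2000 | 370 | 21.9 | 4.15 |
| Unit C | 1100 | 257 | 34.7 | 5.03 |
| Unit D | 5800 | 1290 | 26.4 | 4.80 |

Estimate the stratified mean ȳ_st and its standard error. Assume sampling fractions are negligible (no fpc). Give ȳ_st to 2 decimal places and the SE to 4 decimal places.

ȳ_st = Σ W_h ȳ_h = (4800·46.9 + 2000·21.9 + 1100·34.7 + 5800·26.4)/13700 = 33.59197
V̂(ȳ_st) = Σ W_h² s_h²/n_h, with W_h = N_h/N and N = 13700:
  stratum Unit A: (4800/13700)²·4.44²/919 = 0.00263325
  stratum Unit B: (2000/13700)²·4.15²/370 = 0.000992004
  stratum Unit C: (1100/13700)²·5.03²/257 = 0.000634669
  stratum Unit D: (5800/13700)²·4.80²/1290 = 0.00320116
V̂(ȳ_st) = 0.00746108
SE(ȳ_st) = √0.00746108 = 0.0863776

ȳ_st ≈ 33.59, SE ≈ 0.0864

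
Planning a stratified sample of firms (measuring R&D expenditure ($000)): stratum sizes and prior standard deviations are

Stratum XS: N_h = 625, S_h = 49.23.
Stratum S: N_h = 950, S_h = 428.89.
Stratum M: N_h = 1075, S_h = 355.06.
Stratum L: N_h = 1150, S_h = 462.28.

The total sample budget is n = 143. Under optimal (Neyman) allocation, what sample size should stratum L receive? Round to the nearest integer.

Neyman allocation: n_h = n · N_h S_h / Σ N_i S_i, with n = 143.
  stratum XS: N_h·S_h = 625·49.23 = 30768.75
  stratum S: N_h·S_h = 950·428.89 = 407445.50
  stratum M: N_h·S_h = 1075·355.06 = 381689.50
  stratum L: N_h·S_h = 1150·462.28 = 531622.00
Σ N_h S_h = 1351525.75
n for stratum L = 143·531622.00/1351525.75 = 56.249 → 56

56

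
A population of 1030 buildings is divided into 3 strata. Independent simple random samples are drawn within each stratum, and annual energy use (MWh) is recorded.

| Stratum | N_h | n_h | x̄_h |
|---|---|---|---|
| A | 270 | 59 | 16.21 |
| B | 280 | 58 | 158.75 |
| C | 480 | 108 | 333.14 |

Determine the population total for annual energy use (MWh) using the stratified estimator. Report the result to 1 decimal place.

τ̂_st ≈ 208733.9

τ̂_st = Σ N_h x̄_h = 270·16.21 + 280·158.75 + 480·333.14 = 208733.9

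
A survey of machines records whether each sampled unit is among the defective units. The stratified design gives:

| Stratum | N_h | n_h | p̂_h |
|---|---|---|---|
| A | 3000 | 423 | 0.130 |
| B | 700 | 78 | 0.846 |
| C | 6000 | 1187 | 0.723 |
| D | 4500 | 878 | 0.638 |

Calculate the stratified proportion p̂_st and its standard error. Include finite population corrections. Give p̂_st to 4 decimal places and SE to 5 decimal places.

N = 14200; stratum weights W_h = N_h/N.
p̂_st = Σ W_h p̂_h = (3000·0.130 + 700·0.846 + 6000·0.723 + 4500·0.638)/14200 = 0.57685
V̂(p̂_st) = Σ W_h² (1 − n_h/N_h) p̂_h(1−p̂_h)/(n_h−1):
  stratum A: (3000/14200)²·(1 − 423/3000)·0.130·0.870/422 = 1.02756e-05
  stratum B: (700/14200)²·(1 − 78/700)·0.846·0.154/77 = 3.65353e-06
  stratum C: (6000/14200)²·(1 − 1187/6000)·0.723·0.277/1186 = 2.41838e-05
  stratum D: (4500/14200)²·(1 − 878/4500)·0.638·0.362/877 = 2.1287e-05
V̂(p̂_st) = 5.93999e-05; SE = √V̂ = 0.00770713

p̂_st ≈ 0.5768, SE ≈ 0.00771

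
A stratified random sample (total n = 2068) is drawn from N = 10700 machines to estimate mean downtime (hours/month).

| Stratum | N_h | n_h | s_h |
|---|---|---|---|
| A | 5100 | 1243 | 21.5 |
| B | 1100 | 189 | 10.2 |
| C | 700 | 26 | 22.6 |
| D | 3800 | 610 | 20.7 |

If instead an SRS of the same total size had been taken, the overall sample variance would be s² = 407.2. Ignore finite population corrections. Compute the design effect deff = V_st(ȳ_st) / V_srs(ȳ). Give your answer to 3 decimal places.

deff ≈ 1.336

V̂(ȳ_st) = Σ W_h² s_h²/n_h, with W_h = N_h/N and N = 10700:
  stratum A: (5100/10700)²·21.5²/1243 = 0.0844848
  stratum B: (1100/10700)²·10.2²/189 = 0.00581777
  stratum C: (700/10700)²·22.6²/26 = 0.084076
  stratum D: (3800/10700)²·20.7²/610 = 0.0885953
V_st = 0.262974
V_srs = s²/n = 407.2/2068 = 0.196905
deff = V_st / V_srs = 0.262974/0.196905 = 1.3355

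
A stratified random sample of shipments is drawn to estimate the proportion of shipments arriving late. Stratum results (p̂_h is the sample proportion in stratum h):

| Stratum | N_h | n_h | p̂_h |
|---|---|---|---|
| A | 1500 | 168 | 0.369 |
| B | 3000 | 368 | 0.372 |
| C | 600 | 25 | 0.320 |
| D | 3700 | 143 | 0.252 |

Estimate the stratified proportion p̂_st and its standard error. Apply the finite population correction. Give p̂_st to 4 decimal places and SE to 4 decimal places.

p̂_st ≈ 0.3175, SE ≈ 0.0192

N = 8800; stratum weights W_h = N_h/N.
p̂_st = Σ W_h p̂_h = (1500·0.369 + 3000·0.372 + 600·0.320 + 3700·0.252)/8800 = 0.31749
V̂(p̂_st) = Σ W_h² (1 − n_h/N_h) p̂_h(1−p̂_h)/(n_h−1):
  stratum A: (1500/8800)²·(1 − 168/1500)·0.369·0.631/167 = 3.59724e-05
  stratum B: (3000/8800)²·(1 − 368/3000)·0.372·0.628/367 = 6.4905e-05
  stratum C: (600/8800)²·(1 − 25/600)·0.320·0.680/24 = 4.03926e-05
  stratum D: (3700/8800)²·(1 − 143/3700)·0.252·0.748/142 = 0.000225597
V̂(p̂_st) = 0.000366867; SE = √V̂ = 0.0191538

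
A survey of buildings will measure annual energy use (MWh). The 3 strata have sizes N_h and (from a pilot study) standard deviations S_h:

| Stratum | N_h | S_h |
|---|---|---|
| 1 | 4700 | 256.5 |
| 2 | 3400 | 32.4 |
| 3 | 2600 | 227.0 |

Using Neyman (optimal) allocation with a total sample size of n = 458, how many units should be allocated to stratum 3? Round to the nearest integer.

Neyman allocation: n_h = n · N_h S_h / Σ N_i S_i, with n = 458.
  stratum 1: N_h·S_h = 4700·256.5 = 1205550.00
  stratum 2: N_h·S_h = 3400·32.4 = 110160.00
  stratum 3: N_h·S_h = 2600·227.0 = 590200.00
Σ N_h S_h = 1905910.00
n for stratum 3 = 458·590200.00/1905910.00 = 141.828 → 142

142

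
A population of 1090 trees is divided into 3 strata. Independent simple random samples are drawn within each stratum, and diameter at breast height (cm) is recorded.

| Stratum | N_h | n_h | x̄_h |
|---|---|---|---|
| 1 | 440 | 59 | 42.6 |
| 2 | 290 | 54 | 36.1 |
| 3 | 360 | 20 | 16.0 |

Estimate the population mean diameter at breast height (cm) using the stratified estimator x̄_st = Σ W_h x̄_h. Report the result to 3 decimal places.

x̄_st ≈ 32.085

N = Σ N_h = 1090. Stratum weights W_h = N_h/N.
x̄_st = (440·42.6 + 290·36.1 + 360·16.0) / 1090 = 32.08532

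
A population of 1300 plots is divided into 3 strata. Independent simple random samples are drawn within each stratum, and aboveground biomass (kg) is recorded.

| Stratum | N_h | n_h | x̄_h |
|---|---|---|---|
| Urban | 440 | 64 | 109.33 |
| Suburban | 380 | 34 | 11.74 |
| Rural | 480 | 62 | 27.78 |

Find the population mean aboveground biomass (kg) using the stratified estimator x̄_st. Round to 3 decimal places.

N = Σ N_h = 1300. Stratum weights W_h = N_h/N.
x̄_st = (440·109.33 + 380·11.74 + 480·27.78) / 1300 = 50.69292

x̄_st ≈ 50.693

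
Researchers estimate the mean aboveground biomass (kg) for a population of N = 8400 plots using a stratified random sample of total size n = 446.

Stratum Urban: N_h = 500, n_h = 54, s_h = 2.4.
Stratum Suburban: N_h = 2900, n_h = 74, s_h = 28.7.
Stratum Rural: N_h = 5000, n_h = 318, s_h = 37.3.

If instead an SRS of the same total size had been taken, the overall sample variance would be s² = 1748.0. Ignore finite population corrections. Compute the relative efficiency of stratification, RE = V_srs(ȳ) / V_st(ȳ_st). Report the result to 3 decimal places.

RE ≈ 1.362

V̂(ȳ_st) = Σ W_h² s_h²/n_h, with W_h = N_h/N and N = 8400:
  stratum Urban: (500/8400)²·2.4²/54 = 0.000377929
  stratum Suburban: (2900/8400)²·28.7²/74 = 1.32669
  stratum Rural: (5000/8400)²·37.3²/318 = 1.55014
V_st = 2.87721
V_srs = s²/n = 1748.0/446 = 3.91928
Relative efficiency = V_srs / V_st = 3.91928/2.87721 = 1.3622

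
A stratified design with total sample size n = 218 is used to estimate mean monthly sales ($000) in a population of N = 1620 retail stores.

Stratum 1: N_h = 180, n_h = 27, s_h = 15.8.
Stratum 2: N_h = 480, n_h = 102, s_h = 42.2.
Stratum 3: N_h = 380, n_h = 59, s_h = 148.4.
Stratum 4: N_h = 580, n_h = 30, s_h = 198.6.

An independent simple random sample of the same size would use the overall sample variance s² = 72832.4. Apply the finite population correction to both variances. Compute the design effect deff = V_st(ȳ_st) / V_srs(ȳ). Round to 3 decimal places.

V̂(ȳ_st) = Σ W_h² (1 − n_h/N_h) s_h²/n_h, with W_h = N_h/N and N = 1620:
  stratum 1: (180/1620)²·(1 − 27/180)·15.8²/27 = 0.0970251
  stratum 2: (480/1620)²·(1 − 102/480)·42.2²/102 = 1.20706
  stratum 3: (380/1620)²·(1 − 59/380)·148.4²/59 = 17.349
  stratum 4: (580/1620)²·(1 − 30/580)·198.6²/30 = 159.808
V_st = 178.461
V_srs = (1 − 218/1620)·72832.4/218 = 289.135
deff = V_st / V_srs = 178.461/289.135 = 0.6172

deff ≈ 0.617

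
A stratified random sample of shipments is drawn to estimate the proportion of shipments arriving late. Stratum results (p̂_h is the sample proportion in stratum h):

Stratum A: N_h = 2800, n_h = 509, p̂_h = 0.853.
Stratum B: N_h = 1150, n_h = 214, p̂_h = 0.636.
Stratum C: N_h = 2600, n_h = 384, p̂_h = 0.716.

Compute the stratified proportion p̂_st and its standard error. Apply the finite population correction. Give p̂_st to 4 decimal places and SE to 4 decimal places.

N = 6550; stratum weights W_h = N_h/N.
p̂_st = Σ W_h p̂_h = (2800·0.853 + 1150·0.636 + 2600·0.716)/6550 = 0.76052
V̂(p̂_st) = Σ W_h² (1 − n_h/N_h) p̂_h(1−p̂_h)/(n_h−1):
  stratum A: (2800/6550)²·(1 − 509/2800)·0.853·0.147/508 = 3.69065e-05
  stratum B: (1150/6550)²·(1 − 214/1150)·0.636·0.364/213 = 2.7269e-05
  stratum C: (2600/6550)²·(1 − 384/2600)·0.716·0.284/383 = 7.13006e-05
V̂(p̂_st) = 0.000135476; SE = √V̂ = 0.0116394

p̂_st ≈ 0.7605, SE ≈ 0.0116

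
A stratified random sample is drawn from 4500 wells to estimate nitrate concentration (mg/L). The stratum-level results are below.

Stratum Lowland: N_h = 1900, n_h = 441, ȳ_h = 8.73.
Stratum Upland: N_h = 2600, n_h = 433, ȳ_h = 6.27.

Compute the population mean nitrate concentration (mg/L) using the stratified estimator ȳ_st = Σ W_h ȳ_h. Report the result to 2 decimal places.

ȳ_st ≈ 7.31

N = Σ N_h = 4500. Stratum weights W_h = N_h/N.
ȳ_st = (1900·8.73 + 2600·6.27) / 4500 = 7.3087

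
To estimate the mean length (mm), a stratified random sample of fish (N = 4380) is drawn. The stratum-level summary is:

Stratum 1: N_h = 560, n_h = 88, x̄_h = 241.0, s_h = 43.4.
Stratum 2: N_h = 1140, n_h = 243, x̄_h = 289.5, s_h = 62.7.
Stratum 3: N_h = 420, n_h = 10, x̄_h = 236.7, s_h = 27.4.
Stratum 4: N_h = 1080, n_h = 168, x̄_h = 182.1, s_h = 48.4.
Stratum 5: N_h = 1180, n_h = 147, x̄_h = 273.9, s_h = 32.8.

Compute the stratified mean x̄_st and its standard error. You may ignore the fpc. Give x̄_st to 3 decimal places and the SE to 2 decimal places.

x̄_st = Σ W_h x̄_h = (560·241.0 + 1140·289.5 + 420·236.7 + 1080·182.1 + 1180·273.9)/4380 = 247.55114
V̂(x̄_st) = Σ W_h² s_h²/n_h, with W_h = N_h/N and N = 4380:
  stratum 1: (560/4380)²·43.4²/88 = 0.349884
  stratum 2: (1140/4380)²·62.7²/243 = 1.09595
  stratum 3: (420/4380)²·27.4²/10 = 0.690322
  stratum 4: (1080/4380)²·48.4²/168 = 0.847775
  stratum 5: (1180/4380)²·32.8²/147 = 0.531185
V̂(x̄_st) = 3.51512
SE(x̄_st) = √3.51512 = 1.87486

x̄_st ≈ 247.551, SE ≈ 1.87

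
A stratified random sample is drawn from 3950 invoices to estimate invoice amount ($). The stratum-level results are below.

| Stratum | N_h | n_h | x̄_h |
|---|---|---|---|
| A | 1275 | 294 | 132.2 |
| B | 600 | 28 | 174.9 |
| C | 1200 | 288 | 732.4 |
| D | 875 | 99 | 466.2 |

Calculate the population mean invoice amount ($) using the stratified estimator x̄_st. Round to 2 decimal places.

N = Σ N_h = 3950. Stratum weights W_h = N_h/N.
x̄_st = (1275·132.2 + 600·174.9 + 1200·732.4 + 875·466.2) / 3950 = 395.0127

x̄_st ≈ 395.01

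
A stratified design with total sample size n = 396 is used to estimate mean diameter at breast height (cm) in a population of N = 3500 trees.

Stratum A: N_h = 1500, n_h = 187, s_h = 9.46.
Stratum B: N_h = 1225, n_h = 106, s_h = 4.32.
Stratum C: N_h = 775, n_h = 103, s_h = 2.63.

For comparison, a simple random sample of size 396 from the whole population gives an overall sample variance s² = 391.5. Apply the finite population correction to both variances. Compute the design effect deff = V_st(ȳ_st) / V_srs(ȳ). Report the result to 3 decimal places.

deff ≈ 0.113

V̂(ȳ_st) = Σ W_h² (1 − n_h/N_h) s_h²/n_h, with W_h = N_h/N and N = 3500:
  stratum A: (1500/3500)²·(1 − 187/1500)·9.46²/187 = 0.0769415
  stratum B: (1225/3500)²·(1 − 106/1225)·4.32²/106 = 0.0197012
  stratum C: (775/3500)²·(1 − 103/775)·2.63²/103 = 0.00285502
V_st = 0.0994977
V_srs = (1 − 396/3500)·391.5/396 = 0.876779
deff = V_st / V_srs = 0.0994977/0.876779 = 0.1135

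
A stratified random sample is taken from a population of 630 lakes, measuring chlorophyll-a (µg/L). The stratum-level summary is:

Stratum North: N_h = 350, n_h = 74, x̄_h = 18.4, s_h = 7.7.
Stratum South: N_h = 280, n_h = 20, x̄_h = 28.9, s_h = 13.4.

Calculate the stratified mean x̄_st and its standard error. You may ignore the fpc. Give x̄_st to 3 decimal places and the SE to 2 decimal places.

x̄_st = Σ W_h x̄_h = (350·18.4 + 280·28.9)/630 = 23.06667
V̂(x̄_st) = Σ W_h² s_h²/n_h, with W_h = N_h/N and N = 630:
  stratum North: (350/630)²·7.7²/74 = 0.247289
  stratum South: (280/630)²·13.4²/20 = 1.77343
V̂(x̄_st) = 2.02072
SE(x̄_st) = √2.02072 = 1.42152

x̄_st ≈ 23.067, SE ≈ 1.42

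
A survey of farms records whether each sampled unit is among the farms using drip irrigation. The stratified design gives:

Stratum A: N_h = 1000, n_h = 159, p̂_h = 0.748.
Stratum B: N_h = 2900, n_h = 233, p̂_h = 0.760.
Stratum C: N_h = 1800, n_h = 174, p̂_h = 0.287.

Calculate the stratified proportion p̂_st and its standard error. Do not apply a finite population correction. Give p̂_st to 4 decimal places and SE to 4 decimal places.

N = 5700; stratum weights W_h = N_h/N.
p̂_st = Σ W_h p̂_h = (1000·0.748 + 2900·0.760 + 1800·0.287)/5700 = 0.60853
V̂(p̂_st) = Σ W_h² p̂_h(1−p̂_h)/(n_h−1):
  stratum A: (1000/5700)²·0.748·0.252/158 = 3.67194e-05
  stratum B: (2900/5700)²·0.760·0.240/232 = 0.000203509
  stratum C: (1800/5700)²·0.287·0.713/173 = 0.000117956
V̂(p̂_st) = 0.000358184; SE = √V̂ = 0.0189258

p̂_st ≈ 0.6085, SE ≈ 0.0189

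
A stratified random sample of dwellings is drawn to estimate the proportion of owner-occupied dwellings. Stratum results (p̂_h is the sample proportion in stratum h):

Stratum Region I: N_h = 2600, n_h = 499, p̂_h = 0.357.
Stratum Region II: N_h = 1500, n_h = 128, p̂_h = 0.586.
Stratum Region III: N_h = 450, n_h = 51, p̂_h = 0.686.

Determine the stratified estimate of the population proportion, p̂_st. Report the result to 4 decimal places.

N = 4550; stratum weights W_h = N_h/N.
p̂_st = Σ W_h p̂_h = (2600·0.357 + 1500·0.586 + 450·0.686)/4550 = 0.46503

p̂_st ≈ 0.4650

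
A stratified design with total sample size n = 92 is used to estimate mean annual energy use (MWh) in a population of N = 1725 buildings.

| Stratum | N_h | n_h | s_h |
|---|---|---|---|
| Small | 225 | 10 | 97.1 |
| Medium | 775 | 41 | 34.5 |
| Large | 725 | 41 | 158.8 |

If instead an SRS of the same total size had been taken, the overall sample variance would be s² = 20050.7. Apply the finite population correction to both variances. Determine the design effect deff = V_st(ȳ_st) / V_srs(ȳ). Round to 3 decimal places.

V̂(ȳ_st) = Σ W_h² (1 − n_h/N_h) s_h²/n_h, with W_h = N_h/N and N = 1725:
  stratum Small: (225/1725)²·(1 − 10/225)·97.1²/10 = 15.3278
  stratum Medium: (775/1725)²·(1 − 41/775)·34.5²/41 = 5.54976
  stratum Large: (725/1725)²·(1 − 41/725)·158.8²/41 = 102.502
V_st = 123.38
V_srs = (1 − 92/1725)·20050.7/92 = 206.319
deff = V_st / V_srs = 123.38/206.319 = 0.5980

deff ≈ 0.598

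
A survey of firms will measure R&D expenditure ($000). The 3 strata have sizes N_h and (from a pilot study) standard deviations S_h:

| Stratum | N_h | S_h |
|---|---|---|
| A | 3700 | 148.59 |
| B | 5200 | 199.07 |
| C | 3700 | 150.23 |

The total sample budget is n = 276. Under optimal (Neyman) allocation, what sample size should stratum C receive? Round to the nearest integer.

Neyman allocation: n_h = n · N_h S_h / Σ N_i S_i, with n = 276.
  stratum A: N_h·S_h = 3700·148.59 = 549783.00
  stratum B: N_h·S_h = 5200·199.07 = 1035164.00
  stratum C: N_h·S_h = 3700·150.23 = 555851.00
Σ N_h S_h = 2140798.00
n for stratum C = 276·555851.00/2140798.00 = 71.662 → 72

72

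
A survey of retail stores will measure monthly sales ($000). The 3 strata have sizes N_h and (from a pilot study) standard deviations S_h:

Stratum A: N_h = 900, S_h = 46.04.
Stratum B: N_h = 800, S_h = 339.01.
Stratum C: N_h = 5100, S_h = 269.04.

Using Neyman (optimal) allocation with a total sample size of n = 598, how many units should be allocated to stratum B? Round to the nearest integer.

96

Neyman allocation: n_h = n · N_h S_h / Σ N_i S_i, with n = 598.
  stratum A: N_h·S_h = 900·46.04 = 41436.00
  stratum B: N_h·S_h = 800·339.01 = 271208.00
  stratum C: N_h·S_h = 5100·269.04 = 1372104.00
Σ N_h S_h = 1684748.00
n for stratum B = 598·271208.00/1684748.00 = 96.265 → 96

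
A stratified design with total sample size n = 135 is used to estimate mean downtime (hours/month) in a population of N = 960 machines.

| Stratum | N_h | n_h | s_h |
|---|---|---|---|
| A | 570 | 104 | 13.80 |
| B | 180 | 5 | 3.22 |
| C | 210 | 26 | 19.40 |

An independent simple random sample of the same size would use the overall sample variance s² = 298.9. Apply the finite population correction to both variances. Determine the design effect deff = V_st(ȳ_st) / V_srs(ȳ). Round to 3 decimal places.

V̂(ȳ_st) = Σ W_h² (1 − n_h/N_h) s_h²/n_h, with W_h = N_h/N and N = 960:
  stratum A: (570/960)²·(1 − 104/570)·13.80²/104 = 0.527768
  stratum B: (180/960)²·(1 − 5/180)·3.22²/5 = 0.0708777
  stratum C: (210/960)²·(1 − 26/210)·19.40²/26 = 0.606911
V_st = 1.20556
V_srs = (1 − 135/960)·298.9/135 = 1.90272
deff = V_st / V_srs = 1.20556/1.90272 = 0.6336

deff ≈ 0.634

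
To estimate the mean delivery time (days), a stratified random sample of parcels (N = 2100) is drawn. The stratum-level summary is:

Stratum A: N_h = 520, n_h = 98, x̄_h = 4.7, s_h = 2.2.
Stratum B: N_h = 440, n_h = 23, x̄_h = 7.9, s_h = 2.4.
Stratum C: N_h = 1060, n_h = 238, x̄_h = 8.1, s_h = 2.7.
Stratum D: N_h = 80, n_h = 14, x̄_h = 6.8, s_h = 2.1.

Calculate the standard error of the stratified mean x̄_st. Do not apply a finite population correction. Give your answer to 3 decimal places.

SE(x̄_st) ≈ 0.149

V̂(x̄_st) = Σ W_h² s_h²/n_h, with W_h = N_h/N and N = 2100:
  stratum A: (520/2100)²·2.2²/98 = 0.00302822
  stratum B: (440/2100)²·2.4²/23 = 0.0109941
  stratum C: (1060/2100)²·2.7²/238 = 0.00780412
  stratum D: (80/2100)²·2.1²/14 = 0.000457143
V̂(x̄_st) = 0.0222836
SE(x̄_st) = √0.0222836 = 0.149277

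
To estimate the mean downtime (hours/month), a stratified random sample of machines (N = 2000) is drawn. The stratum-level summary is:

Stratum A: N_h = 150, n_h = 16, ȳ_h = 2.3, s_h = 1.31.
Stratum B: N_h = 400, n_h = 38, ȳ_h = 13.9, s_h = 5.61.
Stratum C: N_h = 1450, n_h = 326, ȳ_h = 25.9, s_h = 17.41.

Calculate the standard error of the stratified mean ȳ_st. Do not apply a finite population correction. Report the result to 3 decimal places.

V̂(ȳ_st) = Σ W_h² s_h²/n_h, with W_h = N_h/N and N = 2000:
  stratum A: (150/2000)²·1.31²/16 = 0.000603316
  stratum B: (400/2000)²·5.61²/38 = 0.0331285
  stratum C: (1450/2000)²·17.41²/326 = 0.488715
V̂(ȳ_st) = 0.522447
SE(ȳ_st) = √0.522447 = 0.722805

SE(ȳ_st) ≈ 0.723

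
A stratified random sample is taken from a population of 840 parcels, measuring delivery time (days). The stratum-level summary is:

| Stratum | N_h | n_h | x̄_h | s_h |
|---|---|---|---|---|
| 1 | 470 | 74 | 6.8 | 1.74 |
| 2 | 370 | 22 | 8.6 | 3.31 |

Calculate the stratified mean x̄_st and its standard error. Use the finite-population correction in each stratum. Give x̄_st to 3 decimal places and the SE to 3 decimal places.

x̄_st ≈ 7.593, SE ≈ 0.319

x̄_st = Σ W_h x̄_h = (470·6.8 + 370·8.6)/840 = 7.59286
V̂(x̄_st) = Σ W_h² (1 − n_h/N_h) s_h²/n_h, with W_h = N_h/N and N = 840:
  stratum 1: (470/840)²·(1 − 74/470)·1.74²/74 = 0.010792
  stratum 2: (370/840)²·(1 − 22/370)·3.31²/22 = 0.0908774
V̂(x̄_st) = 0.101669
SE(x̄_st) = √0.101669 = 0.318856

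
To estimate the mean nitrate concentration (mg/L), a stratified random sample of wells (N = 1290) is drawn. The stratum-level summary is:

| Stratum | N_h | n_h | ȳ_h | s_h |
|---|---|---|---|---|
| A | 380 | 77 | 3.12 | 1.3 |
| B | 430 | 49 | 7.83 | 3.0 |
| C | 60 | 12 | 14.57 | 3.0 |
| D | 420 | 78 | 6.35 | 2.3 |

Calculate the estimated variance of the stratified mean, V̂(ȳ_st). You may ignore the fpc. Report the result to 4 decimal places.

V̂(ȳ_st) ≈ 0.0311

V̂(ȳ_st) = Σ W_h² s_h²/n_h, with W_h = N_h/N and N = 1290:
  stratum A: (380/1290)²·1.3²/77 = 0.00190451
  stratum B: (430/1290)²·3.0²/49 = 0.0204082
  stratum C: (60/1290)²·3.0²/12 = 0.0016225
  stratum D: (420/1290)²·2.3²/78 = 0.00718919
V̂(ȳ_st) = 0.0311244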